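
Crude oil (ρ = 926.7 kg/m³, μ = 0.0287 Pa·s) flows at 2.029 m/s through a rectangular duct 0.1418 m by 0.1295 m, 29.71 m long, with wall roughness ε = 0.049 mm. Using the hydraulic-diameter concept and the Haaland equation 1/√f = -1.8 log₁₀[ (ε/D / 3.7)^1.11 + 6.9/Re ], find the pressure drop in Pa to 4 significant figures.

ΔP ≈ 13540 Pa

Hydraulic diameter D_h = 4A/P = 4·(0.1418·0.1295)/(2·(0.1418+0.1295)) = 0.07345/0.5426 = 0.1354 m.
Re = ρVD_h/μ = 926.7·2.029·0.1354/0.0287 = 8869.
ε/D_h = 4.9e-05/0.1354 = 0.000362; Haaland gives 1/√f = -1.8 log₁₀[3.54e-05+0.000778] = 5.561, so f = 0.03233.
ΔP = f(L/D_h)(ρV²/2) = 0.03233·29.71/0.1354·1908 = 1.354e+04 Pa.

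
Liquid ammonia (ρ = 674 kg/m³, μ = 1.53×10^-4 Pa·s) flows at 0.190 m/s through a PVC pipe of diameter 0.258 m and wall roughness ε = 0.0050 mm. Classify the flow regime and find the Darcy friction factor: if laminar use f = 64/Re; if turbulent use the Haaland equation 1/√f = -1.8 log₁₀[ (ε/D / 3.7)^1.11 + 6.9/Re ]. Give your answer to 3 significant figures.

f ≈ 0.0154

Re = ρVD/μ = 674·0.19·0.258/0.000153 = 2.159e+05.
Re > 4000 → turbulent. ε/D = 5e-06/0.258 = 1.94e-05; Haaland: 1/√f = -1.8 log₁₀[1.37e-06 + 3.2e-05] = 8.059, so f = 0.0154.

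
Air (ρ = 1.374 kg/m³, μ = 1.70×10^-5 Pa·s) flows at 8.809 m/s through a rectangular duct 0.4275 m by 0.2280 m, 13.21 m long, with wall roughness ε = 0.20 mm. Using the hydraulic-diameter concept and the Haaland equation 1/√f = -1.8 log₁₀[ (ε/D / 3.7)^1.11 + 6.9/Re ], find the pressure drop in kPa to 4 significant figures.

Hydraulic diameter D_h = 4A/P = 4·(0.4275·0.228)/(2·(0.4275+0.228)) = 0.3899/1.311 = 0.2974 m.
Re = ρVD_h/μ = 1.374·8.809·0.2974/1.7e-05 = 2.117e+05.
ε/D_h = 0.0002/0.2974 = 0.000673; Haaland gives 1/√f = -1.8 log₁₀[7.05e-05+3.26e-05] = 7.176, so f = 0.01942.
ΔP = f(L/D_h)(ρV²/2) = 0.01942·13.21/0.2974·53.31 = 45.98 Pa.
ΔP = 0.04598 kPa.

ΔP ≈ 0.04598 kPa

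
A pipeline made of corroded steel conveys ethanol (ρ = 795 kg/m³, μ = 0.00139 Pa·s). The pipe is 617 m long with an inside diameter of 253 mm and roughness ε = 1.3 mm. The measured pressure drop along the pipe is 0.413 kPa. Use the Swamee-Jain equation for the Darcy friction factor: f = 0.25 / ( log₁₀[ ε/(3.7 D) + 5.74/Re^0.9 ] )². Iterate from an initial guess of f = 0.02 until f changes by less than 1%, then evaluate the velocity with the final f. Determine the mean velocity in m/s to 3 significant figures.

V ≈ 0.109 m/s

Rearranging Darcy-Weisbach: V = √(2·ΔP·D/(f·L·ρ)). With ε/D = 0.0013/0.253 = 0.00514, iterate starting from f = 0.02:
  f = 0.02 → V = √(2·413·0.253/(0.02·617·795)) = 0.146 m/s; Re = ρVD/μ = 2.112e+04; f → 0.035
  f = 0.035 → V = 0.1103 m/s; Re = 1.597e+04; f → 0.0361
  f = 0.0361 → V = 0.1086 m/s; Re = 1.572e+04; f → 0.03616
Converged (Δf/f < 1%). With the final f = 0.03616: V = √(2·413·0.253/(0.03616·617·795)) = 0.1085 m/s.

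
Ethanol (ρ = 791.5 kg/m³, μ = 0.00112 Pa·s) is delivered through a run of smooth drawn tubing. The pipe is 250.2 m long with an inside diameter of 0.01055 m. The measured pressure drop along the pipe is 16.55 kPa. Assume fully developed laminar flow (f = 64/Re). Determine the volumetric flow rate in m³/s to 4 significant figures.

Q ≈ 1.796×10^-5 m³/s

For laminar flow, f = 64/Re with Re = ρVD/μ, so Darcy-Weisbach reduces to ΔP = 32μLV/D². Solving for V: V = ΔP·D²/(32μL) = 1.655e+04·(0.01055)²/(32·0.00112·250.2) = 0.2054 m/s.
Check: Re = ρVD/μ = 791.5·0.2054·0.01055/0.00112 = 1532 < 2300, so the laminar assumption holds.
Q = V·A = 0.2054·(π/4·0.01055²) = 1.796e-05 m³/s = 1.796×10^-5 m³/s.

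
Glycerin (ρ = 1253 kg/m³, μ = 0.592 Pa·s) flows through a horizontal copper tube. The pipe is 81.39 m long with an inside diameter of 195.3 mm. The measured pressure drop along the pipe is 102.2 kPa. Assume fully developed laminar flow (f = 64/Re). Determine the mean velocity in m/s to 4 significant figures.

For laminar flow, f = 64/Re with Re = ρVD/μ, so Darcy-Weisbach reduces to ΔP = 32μLV/D². Solving for V: V = ΔP·D²/(32μL) = 1.022e+05·(0.1953)²/(32·0.592·81.39) = 2.528 m/s.
Check: Re = ρVD/μ = 1253·2.528·0.1953/0.592 = 1045 < 2300, so the laminar assumption holds.

V ≈ 2.528 m/s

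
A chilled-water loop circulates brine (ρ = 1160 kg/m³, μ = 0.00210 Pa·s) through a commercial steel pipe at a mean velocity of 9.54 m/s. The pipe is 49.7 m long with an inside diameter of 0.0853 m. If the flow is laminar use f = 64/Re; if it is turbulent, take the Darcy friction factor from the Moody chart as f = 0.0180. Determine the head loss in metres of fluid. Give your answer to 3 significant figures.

h_f ≈ 48.6 m

Reynolds number Re = ρVD/μ = 1160 · 9.54 · 0.0853 / 0.0021 = 4.495e+05.
Re > 4000 → turbulent; use the Moody-chart value f = 0.0180.
Darcy-Weisbach: ΔP = f(L/D)(ρV²/2) = 0.018·(49.7/0.0853)·(1160·9.54²/2) = 0.018·582.6·5.279e+04 = 5.536e+05 Pa.
Head loss h_f = ΔP/(ρg) = 5.536e+05/(1160·9.81) = 48.6 m.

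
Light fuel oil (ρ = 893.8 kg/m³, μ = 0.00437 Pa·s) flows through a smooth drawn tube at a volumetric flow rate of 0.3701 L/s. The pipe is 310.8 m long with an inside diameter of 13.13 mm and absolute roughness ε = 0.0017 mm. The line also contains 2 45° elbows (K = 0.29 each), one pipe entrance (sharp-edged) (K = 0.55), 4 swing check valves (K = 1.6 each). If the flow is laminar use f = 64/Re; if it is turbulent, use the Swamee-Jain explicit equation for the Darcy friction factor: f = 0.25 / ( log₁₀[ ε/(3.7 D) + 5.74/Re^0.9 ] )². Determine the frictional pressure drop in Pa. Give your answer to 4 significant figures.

Q = 0.3701 L/s = 0.3701/1000 = 0.0003701 m³/s.
Cross-sectional area A = πD²/4 = π(0.01313)²/4 = 0.0001354 m²; mean velocity V = Q/A = 0.0003701/0.0001354 = 2.733 m/s.
Reynolds number Re = ρVD/μ = 893.8 · 2.733 · 0.01313 / 0.00437 = 7340.
Re > 4000 → turbulent. Relative roughness ε/D = 1.7e-06/0.01313 = 0.000129. Swamee-Jain: f = 0.25/(log₁₀[0.000129/3.7 + 5.74/7340^0.9])² = 0.25/(log₁₀[3.5e-05 + 0.0019])² = 0.25/(-2.712)² = 0.03398.
Total minor-loss coefficient ΣK = 2·0.29 + 1·0.55 + 4·1.6 = 7.53.
ΔP = [f·L/D + ΣK]·(ρV²/2) = [0.03398·310.8/0.01313 + 7.53]·(893.8·2.733²/2) = [804.4 + 7.53]·3339 = 2.711e+06 Pa.

ΔP ≈ 2711000 Pa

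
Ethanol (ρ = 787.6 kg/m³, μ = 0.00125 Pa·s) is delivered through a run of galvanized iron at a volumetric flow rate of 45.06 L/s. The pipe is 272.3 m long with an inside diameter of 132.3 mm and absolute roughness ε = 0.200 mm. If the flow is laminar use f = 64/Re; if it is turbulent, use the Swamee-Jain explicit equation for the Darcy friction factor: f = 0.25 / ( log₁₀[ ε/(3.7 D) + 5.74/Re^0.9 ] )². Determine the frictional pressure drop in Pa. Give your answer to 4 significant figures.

ΔP ≈ 197900 Pa

Q = 45.06 L/s = 45.06/1000 = 0.04506 m³/s.
Cross-sectional area A = πD²/4 = π(0.1323)²/4 = 0.01375 m²; mean velocity V = Q/A = 0.04506/0.01375 = 3.278 m/s.
Reynolds number Re = ρVD/μ = 787.6 · 3.278 · 0.1323 / 0.00125 = 2.732e+05.
Re > 4000 → turbulent. Relative roughness ε/D = 0.0002/0.1323 = 0.00151. Swamee-Jain: f = 0.25/(log₁₀[0.00151/3.7 + 5.74/2.732e+05^0.9])² = 0.25/(log₁₀[0.000409 + 7.35e-05])² = 0.25/(-3.317)² = 0.02272.
Darcy-Weisbach: ΔP = f(L/D)(ρV²/2) = 0.02272·(272.3/0.1323)·(787.6·3.278²/2) = 0.02272·2058·4231 = 1.979e+05 Pa.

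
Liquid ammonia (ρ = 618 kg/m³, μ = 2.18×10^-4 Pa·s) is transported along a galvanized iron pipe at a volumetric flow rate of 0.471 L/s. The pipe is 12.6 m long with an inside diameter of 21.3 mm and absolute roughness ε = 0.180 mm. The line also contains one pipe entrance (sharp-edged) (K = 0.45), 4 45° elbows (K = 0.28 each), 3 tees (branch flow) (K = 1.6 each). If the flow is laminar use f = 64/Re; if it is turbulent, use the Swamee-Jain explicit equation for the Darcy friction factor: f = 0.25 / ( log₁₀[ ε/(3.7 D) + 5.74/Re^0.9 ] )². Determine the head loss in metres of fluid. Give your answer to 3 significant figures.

h_f ≈ 2.51 m

Q = 0.471 L/s = 0.471/1000 = 0.000471 m³/s.
Cross-sectional area A = πD²/4 = π(0.0213)²/4 = 0.0003563 m²; mean velocity V = Q/A = 0.000471/0.0003563 = 1.322 m/s.
Reynolds number Re = ρVD/μ = 618 · 1.322 · 0.0213 / 0.000218 = 7.981e+04.
Re > 4000 → turbulent. Relative roughness ε/D = 0.00018/0.0213 = 0.00845. Swamee-Jain: f = 0.25/(log₁₀[0.00845/3.7 + 5.74/7.981e+04^0.9])² = 0.25/(log₁₀[0.00228 + 0.000222])² = 0.25/(-2.601)² = 0.03695.
Total minor-loss coefficient ΣK = 1·0.45 + 4·0.28 + 3·1.6 = 6.37.
ΔP = [f·L/D + ΣK]·(ρV²/2) = [0.03695·12.6/0.0213 + 6.37]·(618·1.322²/2) = [21.86 + 6.37]·539.9 = 1.524e+04 Pa.
Head loss h_f = ΔP/(ρg) = 1.524e+04/(618·9.81) = 2.51 m.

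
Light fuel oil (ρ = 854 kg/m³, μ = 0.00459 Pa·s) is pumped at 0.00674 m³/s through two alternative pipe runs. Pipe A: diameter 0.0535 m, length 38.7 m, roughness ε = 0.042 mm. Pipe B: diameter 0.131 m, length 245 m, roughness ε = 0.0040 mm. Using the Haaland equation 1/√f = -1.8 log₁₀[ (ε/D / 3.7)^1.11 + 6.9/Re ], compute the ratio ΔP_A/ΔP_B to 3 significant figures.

ΔP_A/ΔP_B ≈ 11.9

Pipe A: V = Q/A = 0.00674/0.002248 = 2.998 m/s; Re = 2.984e+04; ε/D = 0.000785; Haaland → f = 0.02517; ΔP_A = f(L/D)(ρV²/2) = 6.988e+04 Pa.
Pipe B: V = Q/A = 0.00674/0.01348 = 0.5001 m/s; Re = 1.219e+04; ε/D = 3.05e-05; Haaland → f = 0.0293; ΔP_B = f(L/D)(ρV²/2) = 5852 Pa.
ΔP_A/ΔP_B = 6.988e+04/5852 = 11.9.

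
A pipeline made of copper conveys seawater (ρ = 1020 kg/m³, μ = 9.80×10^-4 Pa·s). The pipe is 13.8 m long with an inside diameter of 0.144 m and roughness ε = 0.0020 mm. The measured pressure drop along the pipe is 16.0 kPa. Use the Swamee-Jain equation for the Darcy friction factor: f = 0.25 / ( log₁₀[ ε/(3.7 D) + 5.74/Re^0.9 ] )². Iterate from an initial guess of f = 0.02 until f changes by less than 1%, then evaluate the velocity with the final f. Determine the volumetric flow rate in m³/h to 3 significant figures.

Q ≈ 301 m³/h

Rearranging Darcy-Weisbach: V = √(2·ΔP·D/(f·L·ρ)). With ε/D = 2e-06/0.144 = 1.39e-05, iterate starting from f = 0.02:
  f = 0.02 → V = √(2·1.6e+04·0.144/(0.02·13.8·1020)) = 4.046 m/s; Re = ρVD/μ = 6.064e+05; f → 0.0129
  f = 0.0129 → V = 5.038 m/s; Re = 7.55e+05; f → 0.01246
  f = 0.01246 → V = 5.126 m/s; Re = 7.682e+05; f → 0.01243
Converged (Δf/f < 1%). With the final f = 0.01243: V = √(2·1.6e+04·0.144/(0.01243·13.8·1020)) = 5.132 m/s.
Q = V·A = 5.132·(π/4·0.144²) = 0.08359 m³/s = 301 m³/h.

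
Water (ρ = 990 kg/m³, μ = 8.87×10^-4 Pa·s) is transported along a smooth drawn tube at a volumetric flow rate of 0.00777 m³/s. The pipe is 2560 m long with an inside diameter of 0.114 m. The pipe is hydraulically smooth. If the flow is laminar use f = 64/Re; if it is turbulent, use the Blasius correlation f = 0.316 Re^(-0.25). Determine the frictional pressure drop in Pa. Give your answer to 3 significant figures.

Cross-sectional area A = πD²/4 = π(0.114)²/4 = 0.01021 m²; mean velocity V = Q/A = 0.00777/0.01021 = 0.7612 m/s.
Reynolds number Re = ρVD/μ = 990 · 0.7612 · 0.114 / 0.000887 = 9.686e+04.
Re > 4000 → turbulent. Smooth-pipe (Blasius): f = 0.316 Re^(-0.25) = 0.316/(9.686e+04)^0.25 = 0.01791.
Darcy-Weisbach: ΔP = f(L/D)(ρV²/2) = 0.01791·(2560/0.114)·(990·0.7612²/2) = 0.01791·2.246e+04·286.8 = 1.154e+05 Pa.

ΔP ≈ 115000 Pa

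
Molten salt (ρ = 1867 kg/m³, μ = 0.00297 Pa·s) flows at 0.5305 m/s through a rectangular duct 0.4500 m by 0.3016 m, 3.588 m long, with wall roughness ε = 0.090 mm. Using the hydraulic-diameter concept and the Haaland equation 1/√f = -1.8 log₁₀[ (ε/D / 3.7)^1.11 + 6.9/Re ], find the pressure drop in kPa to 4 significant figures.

Hydraulic diameter D_h = 4A/P = 4·(0.45·0.3016)/(2·(0.45+0.3016)) = 0.5429/1.503 = 0.3611 m.
Re = ρVD_h/μ = 1867·0.5305·0.3611/0.00297 = 1.204e+05.
ε/D_h = 9e-05/0.3611 = 0.000249; Haaland gives 1/√f = -1.8 log₁₀[2.34e-05+5.73e-05] = 7.368, so f = 0.01842.
ΔP = f(L/D_h)(ρV²/2) = 0.01842·3.588/0.3611·262.7 = 48.08 Pa.
ΔP = 0.04808 kPa.

ΔP ≈ 0.04808 kPa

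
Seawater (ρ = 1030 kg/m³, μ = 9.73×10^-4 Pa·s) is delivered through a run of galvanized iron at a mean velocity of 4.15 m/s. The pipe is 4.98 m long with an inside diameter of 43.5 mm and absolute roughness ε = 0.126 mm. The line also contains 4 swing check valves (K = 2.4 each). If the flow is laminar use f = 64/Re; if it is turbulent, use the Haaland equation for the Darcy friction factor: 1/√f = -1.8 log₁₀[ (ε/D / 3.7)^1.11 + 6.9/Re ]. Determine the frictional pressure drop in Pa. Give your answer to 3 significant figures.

ΔP ≈ 112000 Pa

Reynolds number Re = ρVD/μ = 1030 · 4.15 · 0.0435 / 0.000973 = 1.911e+05.
Re > 4000 → turbulent. Relative roughness ε/D = 0.000126/0.0435 = 0.0029. Haaland: 1/√f = -1.8 log₁₀[(0.0029/3.7)^1.11 + 6.9/1.911e+05] = -1.8 log₁₀[0.000356 + 3.61e-05] = 6.131, so f = 0.0266.
Total minor-loss coefficient ΣK = 4·2.4 = 9.6.
ΔP = [f·L/D + ΣK]·(ρV²/2) = [0.0266·4.98/0.0435 + 9.6]·(1030·4.15²/2) = [3.046 + 9.6]·8870 = 1.122e+05 Pa.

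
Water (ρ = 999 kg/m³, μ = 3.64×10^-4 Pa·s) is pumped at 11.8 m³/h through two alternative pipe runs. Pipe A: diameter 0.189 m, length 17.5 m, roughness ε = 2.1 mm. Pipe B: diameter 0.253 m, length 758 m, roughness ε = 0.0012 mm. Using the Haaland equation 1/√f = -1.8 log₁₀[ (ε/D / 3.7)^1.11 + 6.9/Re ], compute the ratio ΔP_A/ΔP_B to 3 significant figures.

ΔP_A/ΔP_B ≈ 0.188

Pipe A: V = Q/A = 0.003278/0.02806 = 0.1168 m/s; Re = 6.06e+04; ε/D = 0.0111; Haaland → f = 0.04023; ΔP_A = f(L/D)(ρV²/2) = 25.4 Pa.
Pipe B: V = Q/A = 0.003278/0.05027 = 0.0652 m/s; Re = 4.527e+04; ε/D = 4.74e-06; Haaland → f = 0.02119; ΔP_B = f(L/D)(ρV²/2) = 134.8 Pa.
ΔP_A/ΔP_B = 25.4/134.8 = 0.188.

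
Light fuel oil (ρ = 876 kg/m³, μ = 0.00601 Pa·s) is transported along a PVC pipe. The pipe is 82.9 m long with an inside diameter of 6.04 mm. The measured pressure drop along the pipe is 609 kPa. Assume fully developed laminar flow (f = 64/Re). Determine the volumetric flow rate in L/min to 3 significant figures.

Q ≈ 2.40 L/min

For laminar flow, f = 64/Re with Re = ρVD/μ, so Darcy-Weisbach reduces to ΔP = 32μLV/D². Solving for V: V = ΔP·D²/(32μL) = 6.09e+05·(0.00604)²/(32·0.00601·82.9) = 1.394 m/s.
Check: Re = ρVD/μ = 876·1.394·0.00604/0.00601 = 1227 < 2300, so the laminar assumption holds.
Q = V·A = 1.394·(π/4·0.00604²) = 3.993e-05 m³/s = 2.40 L/min.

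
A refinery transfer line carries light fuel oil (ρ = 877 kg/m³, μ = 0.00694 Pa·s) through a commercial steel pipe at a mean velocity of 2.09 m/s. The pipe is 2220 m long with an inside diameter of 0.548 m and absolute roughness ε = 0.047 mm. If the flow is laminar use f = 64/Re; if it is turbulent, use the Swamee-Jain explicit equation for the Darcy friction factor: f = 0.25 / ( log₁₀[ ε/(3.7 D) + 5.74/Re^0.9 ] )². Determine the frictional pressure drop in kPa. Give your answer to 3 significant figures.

Reynolds number Re = ρVD/μ = 877 · 2.09 · 0.548 / 0.00694 = 1.447e+05.
Re > 4000 → turbulent. Relative roughness ε/D = 4.7e-05/0.548 = 8.58e-05. Swamee-Jain: f = 0.25/(log₁₀[8.58e-05/3.7 + 5.74/1.447e+05^0.9])² = 0.25/(log₁₀[2.32e-05 + 0.00013])² = 0.25/(-3.814)² = 0.01718.
Darcy-Weisbach: ΔP = f(L/D)(ρV²/2) = 0.01718·(2220/0.548)·(877·2.09²/2) = 0.01718·4051·1915 = 1.333e+05 Pa.
ΔP = 1.333e+05 Pa = 133 kPa.

ΔP ≈ 133 kPa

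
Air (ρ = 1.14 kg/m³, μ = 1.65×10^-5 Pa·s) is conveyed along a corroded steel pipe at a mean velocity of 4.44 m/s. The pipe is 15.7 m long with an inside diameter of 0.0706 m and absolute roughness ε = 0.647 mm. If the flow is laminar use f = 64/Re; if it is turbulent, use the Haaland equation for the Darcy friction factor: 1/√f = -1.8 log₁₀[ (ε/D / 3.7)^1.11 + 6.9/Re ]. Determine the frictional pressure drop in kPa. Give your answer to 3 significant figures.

Reynolds number Re = ρVD/μ = 1.14 · 4.44 · 0.0706 / 1.65e-05 = 2.166e+04.
Re > 4000 → turbulent. Relative roughness ε/D = 0.000647/0.0706 = 0.00916. Haaland: 1/√f = -1.8 log₁₀[(0.00916/3.7)^1.11 + 6.9/2.166e+04] = -1.8 log₁₀[0.00128 + 0.000319] = 5.033, so f = 0.03947.
Darcy-Weisbach: ΔP = f(L/D)(ρV²/2) = 0.03947·(15.7/0.0706)·(1.14·4.44²/2) = 0.03947·222.4·11.24 = 98.64 Pa.
ΔP = 98.64 Pa = 0.0986 kPa.

ΔP ≈ 0.0986 kPa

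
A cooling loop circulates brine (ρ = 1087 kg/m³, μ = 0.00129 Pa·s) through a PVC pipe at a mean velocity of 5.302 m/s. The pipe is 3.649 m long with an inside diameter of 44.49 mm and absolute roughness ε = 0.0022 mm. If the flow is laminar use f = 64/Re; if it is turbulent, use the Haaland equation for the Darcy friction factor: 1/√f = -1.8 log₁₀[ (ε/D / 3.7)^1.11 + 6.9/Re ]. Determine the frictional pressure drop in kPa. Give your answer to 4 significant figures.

ΔP ≈ 19.86 kPa

Reynolds number Re = ρVD/μ = 1087 · 5.302 · 0.04449 / 0.00129 = 1.988e+05.
Re > 4000 → turbulent. Relative roughness ε/D = 2.2e-06/0.04449 = 4.94e-05. Haaland: 1/√f = -1.8 log₁₀[(4.94e-05/3.7)^1.11 + 6.9/1.988e+05] = -1.8 log₁₀[3.89e-06 + 3.47e-05] = 7.944, so f = 0.01585.
Darcy-Weisbach: ΔP = f(L/D)(ρV²/2) = 0.01585·(3.649/0.04449)·(1087·5.302²/2) = 0.01585·82.02·1.528e+04 = 1.986e+04 Pa.
ΔP = 1.986e+04 Pa = 19.86 kPa.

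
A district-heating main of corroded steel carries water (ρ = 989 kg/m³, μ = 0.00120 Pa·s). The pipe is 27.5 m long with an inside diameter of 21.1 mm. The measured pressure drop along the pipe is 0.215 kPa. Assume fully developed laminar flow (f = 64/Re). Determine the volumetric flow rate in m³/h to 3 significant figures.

Q ≈ 0.114 m³/h

For laminar flow, f = 64/Re with Re = ρVD/μ, so Darcy-Weisbach reduces to ΔP = 32μLV/D². Solving for V: V = ΔP·D²/(32μL) = 215·(0.0211)²/(32·0.0012·27.5) = 0.09064 m/s.
Check: Re = ρVD/μ = 989·0.09064·0.0211/0.0012 = 1576 < 2300, so the laminar assumption holds.
Q = V·A = 0.09064·(π/4·0.0211²) = 3.17e-05 m³/s = 0.114 m³/h.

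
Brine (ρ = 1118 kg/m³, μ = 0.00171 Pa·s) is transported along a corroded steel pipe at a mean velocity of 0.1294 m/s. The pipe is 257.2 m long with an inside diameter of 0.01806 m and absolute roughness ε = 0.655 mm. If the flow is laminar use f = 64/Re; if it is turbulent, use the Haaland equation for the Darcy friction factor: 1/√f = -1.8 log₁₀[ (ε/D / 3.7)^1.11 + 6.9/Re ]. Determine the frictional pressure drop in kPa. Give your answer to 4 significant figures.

ΔP ≈ 5.584 kPa

Reynolds number Re = ρVD/μ = 1118 · 0.1294 · 0.01806 / 0.00171 = 1528.
Re < 2300 → laminar flow, so f = 64/Re = 64/1528 = 0.04189 (the turbulent correlation is not needed).
Darcy-Weisbach: ΔP = f(L/D)(ρV²/2) = 0.04189·(257.2/0.01806)·(1118·0.1294²/2) = 0.04189·1.424e+04·9.36 = 5584 Pa.
ΔP = 5584 Pa = 5.584 kPa.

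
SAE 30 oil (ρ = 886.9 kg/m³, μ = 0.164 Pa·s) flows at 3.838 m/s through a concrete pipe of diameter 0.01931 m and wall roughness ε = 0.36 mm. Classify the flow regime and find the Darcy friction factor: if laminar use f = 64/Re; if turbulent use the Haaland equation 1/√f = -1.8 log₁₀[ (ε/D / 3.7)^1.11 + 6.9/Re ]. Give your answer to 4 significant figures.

Re = ρVD/μ = 886.9·3.838·0.01931/0.164 = 400.8.
Re < 2300 → laminar, so f = 64/Re = 0.1597 (roughness is irrelevant in laminar flow).

f ≈ 0.1597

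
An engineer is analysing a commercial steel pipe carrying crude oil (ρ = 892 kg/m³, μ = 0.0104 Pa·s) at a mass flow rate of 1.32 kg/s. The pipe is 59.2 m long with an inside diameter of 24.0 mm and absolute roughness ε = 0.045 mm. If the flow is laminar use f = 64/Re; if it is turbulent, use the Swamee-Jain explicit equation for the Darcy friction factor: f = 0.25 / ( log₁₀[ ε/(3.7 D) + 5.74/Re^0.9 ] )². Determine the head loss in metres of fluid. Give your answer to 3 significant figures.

h_f ≈ 50.1 m

A = πD²/4 = π(0.024)²/4 = 0.0004524 m²; mean velocity V = ṁ/(ρA) = 1.32/(892 · 0.0004524) = 3.271 m/s.
Reynolds number Re = ρVD/μ = 892 · 3.271 · 0.024 / 0.0104 = 6733.
Re > 4000 → turbulent. Relative roughness ε/D = 4.5e-05/0.024 = 0.00187. Swamee-Jain: f = 0.25/(log₁₀[0.00187/3.7 + 5.74/6733^0.9])² = 0.25/(log₁₀[0.000507 + 0.00206])² = 0.25/(-2.591)² = 0.03724.
Darcy-Weisbach: ΔP = f(L/D)(ρV²/2) = 0.03724·(59.2/0.024)·(892·3.271²/2) = 0.03724·2467·4772 = 4.384e+05 Pa.
Head loss h_f = ΔP/(ρg) = 4.384e+05/(892·9.81) = 50.1 m.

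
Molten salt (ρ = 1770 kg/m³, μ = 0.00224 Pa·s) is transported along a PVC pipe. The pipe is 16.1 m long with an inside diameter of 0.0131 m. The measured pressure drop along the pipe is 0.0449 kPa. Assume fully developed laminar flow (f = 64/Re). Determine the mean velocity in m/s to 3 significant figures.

V ≈ 0.00668 m/s

For laminar flow, f = 64/Re with Re = ρVD/μ, so Darcy-Weisbach reduces to ΔP = 32μLV/D². Solving for V: V = ΔP·D²/(32μL) = 44.9·(0.0131)²/(32·0.00224·16.1) = 0.006677 m/s.
Check: Re = ρVD/μ = 1770·0.006677·0.0131/0.00224 = 69.11 < 2300, so the laminar assumption holds.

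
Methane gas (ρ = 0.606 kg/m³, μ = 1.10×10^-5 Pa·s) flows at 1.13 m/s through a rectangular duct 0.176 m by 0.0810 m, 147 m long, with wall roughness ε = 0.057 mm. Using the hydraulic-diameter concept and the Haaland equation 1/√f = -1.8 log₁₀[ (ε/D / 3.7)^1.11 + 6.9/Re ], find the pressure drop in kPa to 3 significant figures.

Hydraulic diameter D_h = 4A/P = 4·(0.176·0.081)/(2·(0.176+0.081)) = 0.05702/0.514 = 0.1109 m.
Re = ρVD_h/μ = 0.606·1.13·0.1109/1.1e-05 = 6906.
ε/D_h = 5.7e-05/0.1109 = 0.000514; Haaland gives 1/√f = -1.8 log₁₀[5.23e-05+0.000999] = 5.361, so f = 0.0348.
ΔP = f(L/D_h)(ρV²/2) = 0.0348·147/0.1109·0.3869 = 17.84 Pa.
ΔP = 0.0178 kPa.

ΔP ≈ 0.0178 kPa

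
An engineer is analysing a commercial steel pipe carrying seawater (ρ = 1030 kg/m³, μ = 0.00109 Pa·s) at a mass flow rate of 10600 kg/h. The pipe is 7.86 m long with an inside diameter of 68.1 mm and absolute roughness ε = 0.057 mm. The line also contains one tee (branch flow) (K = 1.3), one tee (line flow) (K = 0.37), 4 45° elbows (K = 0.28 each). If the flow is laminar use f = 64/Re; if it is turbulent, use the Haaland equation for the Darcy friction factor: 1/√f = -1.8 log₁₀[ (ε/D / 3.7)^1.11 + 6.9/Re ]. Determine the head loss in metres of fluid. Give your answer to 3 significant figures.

h_f ≈ 0.172 m

ṁ = 10600 kg/h = 10600/3600 = 2.944 kg/s.
A = πD²/4 = π(0.0681)²/4 = 0.003642 m²; mean velocity V = ṁ/(ρA) = 2.944/(1030 · 0.003642) = 0.7848 m/s.
Reynolds number Re = ρVD/μ = 1030 · 0.7848 · 0.0681 / 0.00109 = 5.051e+04.
Re > 4000 → turbulent. Relative roughness ε/D = 5.7e-05/0.0681 = 0.000837. Haaland: 1/√f = -1.8 log₁₀[(0.000837/3.7)^1.11 + 6.9/5.051e+04] = -1.8 log₁₀[8.99e-05 + 0.000137] = 6.561, so f = 0.02323.
Total minor-loss coefficient ΣK = 1·1.3 + 1·0.37 + 4·0.28 = 2.79.
ΔP = [f·L/D + ΣK]·(ρV²/2) = [0.02323·7.86/0.0681 + 2.79]·(1030·0.7848²/2) = [2.681 + 2.79]·317.2 = 1736 Pa.
Head loss h_f = ΔP/(ρg) = 1736/(1030·9.81) = 0.172 m.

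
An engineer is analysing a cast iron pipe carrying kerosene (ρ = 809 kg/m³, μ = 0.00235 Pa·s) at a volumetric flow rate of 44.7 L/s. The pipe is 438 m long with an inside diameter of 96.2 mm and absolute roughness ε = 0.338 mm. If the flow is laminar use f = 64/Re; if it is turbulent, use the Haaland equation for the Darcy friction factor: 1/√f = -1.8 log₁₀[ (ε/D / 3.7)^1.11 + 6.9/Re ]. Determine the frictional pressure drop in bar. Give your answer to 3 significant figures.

ΔP ≈ 19.5 bar

Q = 44.7 L/s = 44.7/1000 = 0.0447 m³/s.
Cross-sectional area A = πD²/4 = π(0.0962)²/4 = 0.007268 m²; mean velocity V = Q/A = 0.0447/0.007268 = 6.15 m/s.
Reynolds number Re = ρVD/μ = 809 · 6.15 · 0.0962 / 0.00235 = 2.037e+05.
Re > 4000 → turbulent. Relative roughness ε/D = 0.000338/0.0962 = 0.00351. Haaland: 1/√f = -1.8 log₁₀[(0.00351/3.7)^1.11 + 6.9/2.037e+05] = -1.8 log₁₀[0.000442 + 3.39e-05] = 5.981, so f = 0.02795.
Darcy-Weisbach: ΔP = f(L/D)(ρV²/2) = 0.02795·(438/0.0962)·(809·6.15²/2) = 0.02795·4553·1.53e+04 = 1.947e+06 Pa.
ΔP = 1.947e+06 Pa = 19.5 bar.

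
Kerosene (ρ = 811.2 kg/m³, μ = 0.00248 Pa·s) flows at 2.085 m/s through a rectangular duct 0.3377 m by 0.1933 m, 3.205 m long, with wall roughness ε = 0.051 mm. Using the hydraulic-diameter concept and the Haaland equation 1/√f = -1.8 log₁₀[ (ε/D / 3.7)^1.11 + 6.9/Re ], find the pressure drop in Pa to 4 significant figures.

Hydraulic diameter D_h = 4A/P = 4·(0.3377·0.1933)/(2·(0.3377+0.1933)) = 0.2611/1.062 = 0.2459 m.
Re = ρVD_h/μ = 811.2·2.085·0.2459/0.00248 = 1.677e+05.
ε/D_h = 5.1e-05/0.2459 = 0.000207; Haaland gives 1/√f = -1.8 log₁₀[1.91e-05+4.11e-05] = 7.596, so f = 0.01733.
ΔP = f(L/D_h)(ρV²/2) = 0.01733·3.205/0.2459·1763 = 398.3 Pa.

ΔP ≈ 398.3 Pa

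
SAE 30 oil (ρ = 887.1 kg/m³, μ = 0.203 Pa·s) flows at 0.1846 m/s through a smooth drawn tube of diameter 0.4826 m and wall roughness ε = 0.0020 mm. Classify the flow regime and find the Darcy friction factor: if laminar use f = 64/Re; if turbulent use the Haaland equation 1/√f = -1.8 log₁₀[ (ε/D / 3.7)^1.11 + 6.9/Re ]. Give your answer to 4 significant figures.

f ≈ 0.1644

Re = ρVD/μ = 887.1·0.1846·0.4826/0.203 = 389.3.
Re < 2300 → laminar, so f = 64/Re = 0.1644 (roughness is irrelevant in laminar flow).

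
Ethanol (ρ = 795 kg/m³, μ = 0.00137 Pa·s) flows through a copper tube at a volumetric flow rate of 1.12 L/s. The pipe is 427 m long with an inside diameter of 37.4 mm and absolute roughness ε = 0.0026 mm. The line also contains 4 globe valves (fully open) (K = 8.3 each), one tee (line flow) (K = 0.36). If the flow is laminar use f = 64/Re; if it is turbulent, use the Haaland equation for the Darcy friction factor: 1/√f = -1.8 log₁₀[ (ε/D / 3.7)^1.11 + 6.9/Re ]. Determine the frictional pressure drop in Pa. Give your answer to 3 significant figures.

ΔP ≈ 133000 Pa

Q = 1.12 L/s = 1.12/1000 = 0.00112 m³/s.
Cross-sectional area A = πD²/4 = π(0.0374)²/4 = 0.001099 m²; mean velocity V = Q/A = 0.00112/0.001099 = 1.019 m/s.
Reynolds number Re = ρVD/μ = 795 · 1.019 · 0.0374 / 0.00137 = 2.213e+04.
Re > 4000 → turbulent. Relative roughness ε/D = 2.6e-06/0.0374 = 6.95e-05. Haaland: 1/√f = -1.8 log₁₀[(6.95e-05/3.7)^1.11 + 6.9/2.213e+04] = -1.8 log₁₀[5.68e-06 + 0.000312] = 6.297, so f = 0.02522.
Total minor-loss coefficient ΣK = 4·8.3 + 1·0.36 = 33.6.
ΔP = [f·L/D + ΣK]·(ρV²/2) = [0.02522·427/0.0374 + 33.6]·(795·1.019²/2) = [287.9 + 33.6]·413.1 = 1.328e+05 Pa.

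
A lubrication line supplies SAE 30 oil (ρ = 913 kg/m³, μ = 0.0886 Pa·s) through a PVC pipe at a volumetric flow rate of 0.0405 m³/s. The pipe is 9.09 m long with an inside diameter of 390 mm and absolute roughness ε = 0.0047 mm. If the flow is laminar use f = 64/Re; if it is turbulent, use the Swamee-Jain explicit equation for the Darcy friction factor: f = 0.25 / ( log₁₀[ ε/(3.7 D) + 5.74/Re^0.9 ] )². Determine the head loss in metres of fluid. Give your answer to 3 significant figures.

h_f ≈ 0.00641 m

Cross-sectional area A = πD²/4 = π(0.39)²/4 = 0.1195 m²; mean velocity V = Q/A = 0.0405/0.1195 = 0.339 m/s.
Reynolds number Re = ρVD/μ = 913 · 0.339 · 0.39 / 0.0886 = 1363.
Re < 2300 → laminar flow, so f = 64/Re = 64/1363 = 0.04697 (the turbulent correlation is not needed).
Darcy-Weisbach: ΔP = f(L/D)(ρV²/2) = 0.04697·(9.09/0.39)·(913·0.339²/2) = 0.04697·23.31·52.47 = 57.45 Pa.
Head loss h_f = ΔP/(ρg) = 57.45/(913·9.81) = 0.00641 m.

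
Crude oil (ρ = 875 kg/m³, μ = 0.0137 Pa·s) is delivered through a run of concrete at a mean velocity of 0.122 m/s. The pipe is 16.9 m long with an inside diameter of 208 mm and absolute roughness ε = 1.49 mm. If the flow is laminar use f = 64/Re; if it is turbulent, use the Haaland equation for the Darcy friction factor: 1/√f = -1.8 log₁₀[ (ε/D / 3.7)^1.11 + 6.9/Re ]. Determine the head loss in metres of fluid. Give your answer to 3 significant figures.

Reynolds number Re = ρVD/μ = 875 · 0.122 · 0.208 / 0.0137 = 1621.
Re < 2300 → laminar flow, so f = 64/Re = 64/1621 = 0.03949 (the turbulent correlation is not needed).
Darcy-Weisbach: ΔP = f(L/D)(ρV²/2) = 0.03949·(16.9/0.208)·(875·0.122²/2) = 0.03949·81.25·6.512 = 20.89 Pa.
Head loss h_f = ΔP/(ρg) = 20.89/(875·9.81) = 0.00243 m.

h_f ≈ 0.00243 m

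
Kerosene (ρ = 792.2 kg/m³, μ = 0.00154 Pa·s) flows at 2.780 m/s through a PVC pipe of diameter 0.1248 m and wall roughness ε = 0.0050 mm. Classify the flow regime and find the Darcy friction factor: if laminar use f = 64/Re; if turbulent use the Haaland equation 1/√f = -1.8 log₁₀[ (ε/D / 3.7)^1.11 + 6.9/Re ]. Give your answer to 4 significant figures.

Re = ρVD/μ = 792.2·2.78·0.1248/0.00154 = 1.785e+05.
Re > 4000 → turbulent. ε/D = 5e-06/0.1248 = 4.01e-05; Haaland: 1/√f = -1.8 log₁₀[3.08e-06 + 3.87e-05] = 7.883, so f = 0.01609.

f ≈ 0.01609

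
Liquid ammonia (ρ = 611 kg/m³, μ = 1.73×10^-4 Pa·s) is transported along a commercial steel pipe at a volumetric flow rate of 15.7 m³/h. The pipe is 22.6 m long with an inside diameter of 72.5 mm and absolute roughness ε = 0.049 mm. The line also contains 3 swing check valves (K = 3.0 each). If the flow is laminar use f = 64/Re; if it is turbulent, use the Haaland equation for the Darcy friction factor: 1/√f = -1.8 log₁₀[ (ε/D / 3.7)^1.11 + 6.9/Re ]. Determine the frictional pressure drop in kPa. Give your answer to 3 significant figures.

Q = 15.7 m³/h = 15.7/3600 = 0.004361 m³/s.
Cross-sectional area A = πD²/4 = π(0.0725)²/4 = 0.004128 m²; mean velocity V = Q/A = 0.004361/0.004128 = 1.056 m/s.
Reynolds number Re = ρVD/μ = 611 · 1.056 · 0.0725 / 0.000173 = 2.705e+05.
Re > 4000 → turbulent. Relative roughness ε/D = 4.9e-05/0.0725 = 0.000676. Haaland: 1/√f = -1.8 log₁₀[(0.000676/3.7)^1.11 + 6.9/2.705e+05] = -1.8 log₁₀[7.09e-05 + 2.55e-05] = 7.229, so f = 0.01914.
Total minor-loss coefficient ΣK = 3·3 = 9.
ΔP = [f·L/D + ΣK]·(ρV²/2) = [0.01914·22.6/0.0725 + 9]·(611·1.056²/2) = [5.965 + 9]·340.9 = 5102 Pa.
ΔP = 5102 Pa = 5.10 kPa.

ΔP ≈ 5.10 kPa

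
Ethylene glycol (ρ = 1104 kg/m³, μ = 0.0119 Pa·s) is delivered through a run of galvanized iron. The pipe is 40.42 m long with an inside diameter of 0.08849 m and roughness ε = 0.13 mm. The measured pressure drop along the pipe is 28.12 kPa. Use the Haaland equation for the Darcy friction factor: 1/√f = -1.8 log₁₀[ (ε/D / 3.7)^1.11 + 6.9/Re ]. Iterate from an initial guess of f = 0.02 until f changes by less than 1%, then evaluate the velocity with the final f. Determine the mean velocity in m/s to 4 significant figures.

V ≈ 1.936 m/s

Rearranging Darcy-Weisbach: V = √(2·ΔP·D/(f·L·ρ)). With ε/D = 0.00013/0.08849 = 0.00147, iterate starting from f = 0.02:
  f = 0.02 → V = √(2·2.812e+04·0.08849/(0.02·40.42·1104)) = 2.361 m/s; Re = ρVD/μ = 1.939e+04; f → 0.02867
  f = 0.02867 → V = 1.972 m/s; Re = 1.619e+04; f → 0.02965
  f = 0.02965 → V = 1.939 m/s; Re = 1.592e+04; f → 0.02975
Converged (Δf/f < 1%). With the final f = 0.02975: V = √(2·2.812e+04·0.08849/(0.02975·40.42·1104)) = 1.936 m/s.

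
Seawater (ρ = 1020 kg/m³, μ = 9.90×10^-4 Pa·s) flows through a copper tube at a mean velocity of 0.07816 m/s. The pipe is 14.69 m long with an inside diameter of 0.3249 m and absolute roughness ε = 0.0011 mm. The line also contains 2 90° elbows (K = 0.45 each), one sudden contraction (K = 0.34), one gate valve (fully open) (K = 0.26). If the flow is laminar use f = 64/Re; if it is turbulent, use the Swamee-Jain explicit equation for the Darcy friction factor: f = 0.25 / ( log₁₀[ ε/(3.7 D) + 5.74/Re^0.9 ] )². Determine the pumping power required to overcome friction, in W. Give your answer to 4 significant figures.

Reynolds number Re = ρVD/μ = 1020 · 0.07816 · 0.3249 / 0.00099 = 2.616e+04.
Re > 4000 → turbulent. Relative roughness ε/D = 1.1e-06/0.3249 = 3.39e-06. Swamee-Jain: f = 0.25/(log₁₀[3.39e-06/3.7 + 5.74/2.616e+04^0.9])² = 0.25/(log₁₀[9.15e-07 + 0.000607])² = 0.25/(-3.216)² = 0.02417.
Total minor-loss coefficient ΣK = 2·0.45 + 1·0.34 + 1·0.26 = 1.5.
ΔP = [f·L/D + ΣK]·(ρV²/2) = [0.02417·14.69/0.3249 + 1.5]·(1020·0.07816²/2) = [1.093 + 1.5]·3.116 = 8.078 Pa.
Q = V·A = 0.07816·0.08291 = 0.00648 m³/s.
Pumping power P = QΔP = 0.00648·8.078 = 0.052343 W = 0.05234 W.

P ≈ 0.05234 W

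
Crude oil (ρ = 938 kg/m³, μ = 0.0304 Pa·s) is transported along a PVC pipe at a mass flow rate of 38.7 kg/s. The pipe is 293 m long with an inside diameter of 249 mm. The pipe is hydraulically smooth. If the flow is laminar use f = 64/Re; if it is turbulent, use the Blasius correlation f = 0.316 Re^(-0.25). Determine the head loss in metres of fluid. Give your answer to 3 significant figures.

A = πD²/4 = π(0.249)²/4 = 0.0487 m²; mean velocity V = ṁ/(ρA) = 38.7/(938 · 0.0487) = 0.8473 m/s.
Reynolds number Re = ρVD/μ = 938 · 0.8473 · 0.249 / 0.0304 = 6510.
Re > 4000 → turbulent. Smooth-pipe (Blasius): f = 0.316 Re^(-0.25) = 0.316/(6510)^0.25 = 0.03518.
Darcy-Weisbach: ΔP = f(L/D)(ρV²/2) = 0.03518·(293/0.249)·(938·0.8473²/2) = 0.03518·1177·336.7 = 1.394e+04 Pa.
Head loss h_f = ΔP/(ρg) = 1.394e+04/(938·9.81) = 1.51 m.

h_f ≈ 1.51 m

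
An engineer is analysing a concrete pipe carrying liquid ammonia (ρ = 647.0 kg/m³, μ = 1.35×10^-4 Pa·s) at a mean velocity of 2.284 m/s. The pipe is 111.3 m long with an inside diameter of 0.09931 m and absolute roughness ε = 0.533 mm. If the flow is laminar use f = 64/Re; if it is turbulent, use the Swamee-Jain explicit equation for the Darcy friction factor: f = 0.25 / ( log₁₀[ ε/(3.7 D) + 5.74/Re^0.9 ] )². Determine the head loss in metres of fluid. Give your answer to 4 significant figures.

h_f ≈ 9.287 m

Reynolds number Re = ρVD/μ = 647 · 2.284 · 0.09931 / 0.000135 = 1.087e+06.
Re > 4000 → turbulent. Relative roughness ε/D = 0.000533/0.09931 = 0.00537. Swamee-Jain: f = 0.25/(log₁₀[0.00537/3.7 + 5.74/1.087e+06^0.9])² = 0.25/(log₁₀[0.00145 + 2.12e-05])² = 0.25/(-2.832)² = 0.03117.
Darcy-Weisbach: ΔP = f(L/D)(ρV²/2) = 0.03117·(111.3/0.09931)·(647·2.284²/2) = 0.03117·1121·1688 = 5.895e+04 Pa.
Head loss h_f = ΔP/(ρg) = 5.895e+04/(647·9.81) = 9.287 m.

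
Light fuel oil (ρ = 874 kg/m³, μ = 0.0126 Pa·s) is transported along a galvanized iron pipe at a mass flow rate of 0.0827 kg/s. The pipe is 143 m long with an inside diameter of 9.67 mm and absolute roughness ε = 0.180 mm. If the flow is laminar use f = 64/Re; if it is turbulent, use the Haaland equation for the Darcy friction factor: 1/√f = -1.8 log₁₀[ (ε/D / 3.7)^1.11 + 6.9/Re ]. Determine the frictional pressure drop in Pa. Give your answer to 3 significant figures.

A = πD²/4 = π(0.00967)²/4 = 7.344e-05 m²; mean velocity V = ṁ/(ρA) = 0.0827/(874 · 7.344e-05) = 1.288 m/s.
Reynolds number Re = ρVD/μ = 874 · 1.288 · 0.00967 / 0.0126 = 864.2.
Re < 2300 → laminar flow, so f = 64/Re = 64/864.2 = 0.07406 (the turbulent correlation is not needed).
Darcy-Weisbach: ΔP = f(L/D)(ρV²/2) = 0.07406·(143/0.00967)·(874·1.288²/2) = 0.07406·1.479e+04·725.4 = 7.944e+05 Pa.

ΔP ≈ 794000 Pa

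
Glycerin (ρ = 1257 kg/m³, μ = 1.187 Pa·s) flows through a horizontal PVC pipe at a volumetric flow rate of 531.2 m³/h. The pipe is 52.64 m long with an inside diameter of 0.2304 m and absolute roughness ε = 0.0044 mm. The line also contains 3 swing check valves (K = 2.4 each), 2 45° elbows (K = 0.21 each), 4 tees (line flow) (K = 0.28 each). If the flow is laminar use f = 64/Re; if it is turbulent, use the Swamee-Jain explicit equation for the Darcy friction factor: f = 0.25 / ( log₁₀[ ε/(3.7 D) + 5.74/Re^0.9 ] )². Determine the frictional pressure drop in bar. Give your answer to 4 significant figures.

Q = 531.2 m³/h = 531.2/3600 = 0.1476 m³/s.
Cross-sectional area A = πD²/4 = π(0.2304)²/4 = 0.04169 m²; mean velocity V = Q/A = 0.1476/0.04169 = 3.539 m/s.
Reynolds number Re = ρVD/μ = 1257 · 3.539 · 0.2304 / 1.19 = 863.5.
Re < 2300 → laminar flow, so f = 64/Re = 64/863.5 = 0.07412 (the turbulent correlation is not needed).
Total minor-loss coefficient ΣK = 3·2.4 + 2·0.21 + 4·0.28 = 8.74.
ΔP = [f·L/D + ΣK]·(ρV²/2) = [0.07412·52.64/0.2304 + 8.74]·(1257·3.539²/2) = [16.93 + 8.74]·7872 = 2.021e+05 Pa.
ΔP = 2.021e+05 Pa = 2.021 bar.

ΔP ≈ 2.021 bar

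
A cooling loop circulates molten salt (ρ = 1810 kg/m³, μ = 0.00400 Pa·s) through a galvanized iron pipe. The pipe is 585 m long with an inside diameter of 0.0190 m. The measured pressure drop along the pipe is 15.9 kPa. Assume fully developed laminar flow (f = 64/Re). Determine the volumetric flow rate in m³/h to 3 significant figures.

For laminar flow, f = 64/Re with Re = ρVD/μ, so Darcy-Weisbach reduces to ΔP = 32μLV/D². Solving for V: V = ΔP·D²/(32μL) = 1.59e+04·(0.019)²/(32·0.004·585) = 0.07665 m/s.
Check: Re = ρVD/μ = 1810·0.07665·0.019/0.004 = 659 < 2300, so the laminar assumption holds.
Q = V·A = 0.07665·(π/4·0.019²) = 2.173e-05 m³/s = 0.0782 m³/h.

Q ≈ 0.0782 m³/h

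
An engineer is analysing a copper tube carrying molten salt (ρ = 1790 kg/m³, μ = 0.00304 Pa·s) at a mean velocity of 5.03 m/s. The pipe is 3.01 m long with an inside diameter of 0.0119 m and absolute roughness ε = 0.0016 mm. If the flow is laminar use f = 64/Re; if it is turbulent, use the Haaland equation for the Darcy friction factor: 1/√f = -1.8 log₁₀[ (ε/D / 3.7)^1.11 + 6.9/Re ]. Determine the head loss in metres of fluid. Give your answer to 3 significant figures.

h_f ≈ 7.42 m

Reynolds number Re = ρVD/μ = 1790 · 5.03 · 0.0119 / 0.00304 = 3.524e+04.
Re > 4000 → turbulent. Relative roughness ε/D = 1.6e-06/0.0119 = 0.000134. Haaland: 1/√f = -1.8 log₁₀[(0.000134/3.7)^1.11 + 6.9/3.524e+04] = -1.8 log₁₀[1.18e-05 + 0.000196] = 6.629, so f = 0.02276.
Darcy-Weisbach: ΔP = f(L/D)(ρV²/2) = 0.02276·(3.01/0.0119)·(1790·5.03²/2) = 0.02276·252.9·2.264e+04 = 1.303e+05 Pa.
Head loss h_f = ΔP/(ρg) = 1.303e+05/(1790·9.81) = 7.42 m.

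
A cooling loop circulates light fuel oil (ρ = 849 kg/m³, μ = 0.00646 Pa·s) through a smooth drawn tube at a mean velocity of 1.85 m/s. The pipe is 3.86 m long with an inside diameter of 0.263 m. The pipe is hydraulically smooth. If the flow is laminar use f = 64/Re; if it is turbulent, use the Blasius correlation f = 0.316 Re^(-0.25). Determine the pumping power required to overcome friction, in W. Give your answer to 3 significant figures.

P ≈ 42.6 W

Reynolds number Re = ρVD/μ = 849 · 1.85 · 0.263 / 0.00646 = 6.394e+04.
Re > 4000 → turbulent. Smooth-pipe (Blasius): f = 0.316 Re^(-0.25) = 0.316/(6.394e+04)^0.25 = 0.01987.
Darcy-Weisbach: ΔP = f(L/D)(ρV²/2) = 0.01987·(3.86/0.263)·(849·1.85²/2) = 0.01987·14.68·1453 = 423.7 Pa.
Q = V·A = 1.85·0.05433 = 0.1005 m³/s.
Pumping power P = QΔP = 0.1005·423.7 = 42.59 W = 42.6 W.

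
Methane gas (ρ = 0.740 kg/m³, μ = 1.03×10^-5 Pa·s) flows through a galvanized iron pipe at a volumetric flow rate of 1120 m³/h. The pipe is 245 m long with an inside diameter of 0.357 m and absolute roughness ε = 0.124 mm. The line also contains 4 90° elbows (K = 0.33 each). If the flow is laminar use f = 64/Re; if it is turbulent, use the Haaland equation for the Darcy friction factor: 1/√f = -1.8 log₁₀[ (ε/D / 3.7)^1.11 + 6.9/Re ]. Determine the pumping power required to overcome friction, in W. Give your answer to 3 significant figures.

Q = 1120 m³/h = 1120/3600 = 0.3111 m³/s.
Cross-sectional area A = πD²/4 = π(0.357)²/4 = 0.1001 m²; mean velocity V = Q/A = 0.3111/0.1001 = 3.108 m/s.
Reynolds number Re = ρVD/μ = 0.74 · 3.108 · 0.357 / 1.03e-05 = 7.972e+04.
Re > 4000 → turbulent. Relative roughness ε/D = 0.000124/0.357 = 0.000347. Haaland: 1/√f = -1.8 log₁₀[(0.000347/3.7)^1.11 + 6.9/7.972e+04] = -1.8 log₁₀[3.38e-05 + 8.66e-05] = 7.055, so f = 0.02009.
Total minor-loss coefficient ΣK = 4·0.33 = 1.32.
ΔP = [f·L/D + ΣK]·(ρV²/2) = [0.02009·245/0.357 + 1.32]·(0.74·3.108²/2) = [13.79 + 1.32]·3.574 = 54 Pa.
Pumping power P = QΔP = 0.3111·54 = 16.80 W = 16.8 W.

P ≈ 16.8 W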